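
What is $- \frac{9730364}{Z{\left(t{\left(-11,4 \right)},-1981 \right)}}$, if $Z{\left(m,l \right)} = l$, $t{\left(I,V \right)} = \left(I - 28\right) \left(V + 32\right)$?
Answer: $\frac{1390052}{283} \approx 4911.8$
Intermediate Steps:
$t{\left(I,V \right)} = \left(-28 + I\right) \left(32 + V\right)$
$- \frac{9730364}{Z{\left(t{\left(-11,4 \right)},-1981 \right)}} = - \frac{9730364}{-1981} = \left(-9730364\right) \left(- \frac{1}{1981}\right) = \frac{1390052}{283}$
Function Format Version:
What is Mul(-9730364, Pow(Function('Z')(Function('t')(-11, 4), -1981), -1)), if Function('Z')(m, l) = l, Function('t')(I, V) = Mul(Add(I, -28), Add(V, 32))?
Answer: Rational(1390052, 283) ≈ 4911.8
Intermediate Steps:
Function('t')(I, V) = Mul(Add(-28, I), Add(32, V))
Mul(-9730364, Pow(Function('Z')(Function('t')(-11, 4), -1981), -1)) = Mul(-9730364, Pow(-1981, -1)) = Mul(-9730364, Rational(-1, 1981)) = Rational(1390052, 283)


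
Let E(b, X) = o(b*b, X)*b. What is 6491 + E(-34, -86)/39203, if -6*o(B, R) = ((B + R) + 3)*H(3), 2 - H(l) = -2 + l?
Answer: 763418260/117609 ≈ 6491.2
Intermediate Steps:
H(l) = 4 - l (H(l) = 2 - (-2 + l) = 2 + (2 - l) = 4 - l)
o(B, R) = -½ - B/6 - R/6 (o(B, R) = -((B + R) + 3)*(4 - 1*3)/6 = -(3 + B + R)*(4 - 3)/6 = -(3 + B + R)/6 = -½ - B/6 - R/6)
E(b, X) = b*(-½ - X/6 - b²/6) (E(b, X) = (-½ - b*b/6 - X/6)*b = (-½ - b²/6 - X/6)*b = (-½ - X/6 - b²/6)*b = b*(-½ - X/6 - b²/6))
6491 + E(-34, -86)/39203 = 6491 - ⅙*(-34)*(3 - 86 + (-34)²)/39203 = 6491 - ⅙*(-34)*(3 - 86 + 1156)*(1/39203) = 6491 - ⅙*(-34)*1073*(1/39203) = 6491 + (18241/3)*(1/39203) = 6491 + 18241/117609 = 763418260/117609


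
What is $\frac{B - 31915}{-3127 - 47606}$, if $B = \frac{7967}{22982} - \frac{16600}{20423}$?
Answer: $\frac{14979887425349}{23812111195938} \approx 0.62909$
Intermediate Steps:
$B = - \frac{218791159}{469361386}$ ($B = 7967 \cdot \frac{1}{22982} - \frac{16600}{20423} = \frac{7967}{22982} - \frac{16600}{20423} = - \frac{218791159}{469361386} \approx -0.46615$)
$\frac{B - 31915}{-3127 - 47606} = \frac{- \frac{218791159}{469361386} - 31915}{-3127 - 47606} = - \frac{14979887425349}{469361386 \left(-50733\right)} = \left(- \frac{14979887425349}{469361386}\right) \left(- \frac{1}{50733}\right) = \frac{14979887425349}{23812111195938}$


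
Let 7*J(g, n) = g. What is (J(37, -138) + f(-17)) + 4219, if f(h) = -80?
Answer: 29010/7 ≈ 4144.3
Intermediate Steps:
J(g, n) = g/7
(J(37, -138) + f(-17)) + 4219 = ((⅐)*37 - 80) + 4219 = (37/7 - 80) + 4219 = -523/7 + 4219 = 29010/7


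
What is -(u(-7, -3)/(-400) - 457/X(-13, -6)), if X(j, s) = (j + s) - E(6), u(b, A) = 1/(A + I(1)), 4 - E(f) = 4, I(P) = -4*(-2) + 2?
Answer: -1279581/53200 ≈ -24.052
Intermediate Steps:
I(P) = 10 (I(P) = 8 + 2 = 10)
E(f) = 0 (E(f) = 4 - 1*4 = 4 - 4 = 0)
u(b, A) = 1/(10 + A) (u(b, A) = 1/(A + 10) = 1/(10 + A))
X(j, s) = j + s (X(j, s) = (j + s) - 1*0 = (j + s) + 0 = j + s)
-(u(-7, -3)/(-400) - 457/X(-13, -6)) = -(1/((10 - 3)*(-400)) - 457/(-13 - 6)) = -(-1/400/7 - 457/(-19)) = -((⅐)*(-1/400) - 457*(-1/19)) = -(-1/2800 + 457/19) = -1*1279581/53200 = -1279581/53200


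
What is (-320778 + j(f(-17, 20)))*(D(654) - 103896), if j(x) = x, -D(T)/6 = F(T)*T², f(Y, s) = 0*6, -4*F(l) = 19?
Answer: -3876926115780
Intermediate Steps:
F(l) = -19/4 (F(l) = -¼*19 = -19/4)
f(Y, s) = 0
D(T) = 57*T²/2 (D(T) = -(-57)*T²/2 = 57*T²/2)
(-320778 + j(f(-17, 20)))*(D(654) - 103896) = (-320778 + 0)*((57/2)*654² - 103896) = -320778*((57/2)*427716 - 103896) = -320778*(12189906 - 103896) = -320778*12086010 = -3876926115780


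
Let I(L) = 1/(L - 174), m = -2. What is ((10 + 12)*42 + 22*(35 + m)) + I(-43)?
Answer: 358049/217 ≈ 1650.0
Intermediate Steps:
I(L) = 1/(-174 + L)
((10 + 12)*42 + 22*(35 + m)) + I(-43) = ((10 + 12)*42 + 22*(35 - 2)) + 1/(-174 - 43) = (22*42 + 22*33) + 1/(-217) = (924 + 726) - 1/217 = 1650 - 1/217 = 358049/217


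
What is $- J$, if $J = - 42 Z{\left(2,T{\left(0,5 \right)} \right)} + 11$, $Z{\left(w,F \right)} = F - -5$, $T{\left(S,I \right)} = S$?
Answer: $199$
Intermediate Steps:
$Z{\left(w,F \right)} = 5 + F$ ($Z{\left(w,F \right)} = F + 5 = 5 + F$)
$J = -199$ ($J = - 42 \left(5 + 0\right) + 11 = \left(-42\right) 5 + 11 = -210 + 11 = -199$)
$- J = \left(-1\right) \left(-199\right) = 199$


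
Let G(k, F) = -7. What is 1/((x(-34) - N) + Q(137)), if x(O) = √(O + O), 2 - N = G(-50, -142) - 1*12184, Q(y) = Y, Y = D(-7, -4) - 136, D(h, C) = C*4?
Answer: -12345/152399093 - 2*I*√17/152399093 ≈ -8.1004e-5 - 5.4109e-8*I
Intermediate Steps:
D(h, C) = 4*C
Y = -152 (Y = 4*(-4) - 136 = -16 - 136 = -152)
Q(y) = -152
N = 12193 (N = 2 - (-7 - 1*12184) = 2 - (-7 - 12184) = 2 - 1*(-12191) = 2 + 12191 = 12193)
x(O) = √2*√O (x(O) = √(2*O) = √2*√O)
1/((x(-34) - N) + Q(137)) = 1/((√2*√(-34) - 1*12193) - 152) = 1/((√2*(I*√34) - 12193) - 152) = 1/((2*I*√17 - 12193) - 152) = 1/((-12193 + 2*I*√17) - 152) = 1/(-12345 + 2*I*√17)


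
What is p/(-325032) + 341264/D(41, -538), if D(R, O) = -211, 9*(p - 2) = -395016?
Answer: -166368689909/102872628 ≈ -1617.2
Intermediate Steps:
p = -131666/3 (p = 2 + (⅑)*(-395016) = 2 - 131672/3 = -131666/3 ≈ -43889.)
p/(-325032) + 341264/D(41, -538) = -131666/3/(-325032) + 341264/(-211) = -131666/3*(-1/325032) + 341264*(-1/211) = 65833/487548 - 341264/211 = -166368689909/102872628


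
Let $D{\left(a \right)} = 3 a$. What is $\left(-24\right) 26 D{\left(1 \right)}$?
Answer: $-1872$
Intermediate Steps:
$\left(-24\right) 26 D{\left(1 \right)} = \left(-24\right) 26 \cdot 3 \cdot 1 = \left(-624\right) 3 = -1872$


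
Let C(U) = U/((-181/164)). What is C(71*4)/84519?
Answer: -46576/15297939 ≈ -0.0030446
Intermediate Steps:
C(U) = -164*U/181 (C(U) = U/((-181*1/164)) = U/(-181/164) = U*(-164/181) = -164*U/181)
C(71*4)/84519 = -11644*4/181/84519 = -164/181*284*(1/84519) = -46576/181*1/84519 = -46576/15297939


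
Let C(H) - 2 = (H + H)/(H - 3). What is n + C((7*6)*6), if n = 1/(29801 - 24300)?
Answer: 1837417/456583 ≈ 4.0243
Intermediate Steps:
C(H) = 2 + 2*H/(-3 + H) (C(H) = 2 + (H + H)/(H - 3) = 2 + (2*H)/(-3 + H) = 2 + 2*H/(-3 + H))
n = 1/5501 ≈ 0.00018179
n + C((7*6)*6) = 1/5501 + 2*(-3 + 2*((7*6)*6))/(-3 + (7*6)*6) = 1/5501 + 2*(-3 + 2*(42*6))/(-3 + 42*6) = 1/5501 + 2*(-3 + 2*252)/(-3 + 252) = 1/5501 + 2*(-3 + 504)/249 = 1/5501 + 2*(1/249)*501 = 1/5501 + 334/83 = 1837417/456583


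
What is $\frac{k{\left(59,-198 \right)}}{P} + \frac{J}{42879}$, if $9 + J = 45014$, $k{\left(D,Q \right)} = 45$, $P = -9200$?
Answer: $\frac{82423289}{78897360} \approx 1.0447$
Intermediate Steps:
$J = 45005$ ($J = -9 + 45014 = 45005$)
$\frac{k{\left(59,-198 \right)}}{P} + \frac{J}{42879} = \frac{45}{-9200} + \frac{45005}{42879} = 45 \left(- \frac{1}{9200}\right) + 45005 \cdot \frac{1}{42879} = - \frac{9}{1840} + \frac{45005}{42879} = \frac{82423289}{78897360}$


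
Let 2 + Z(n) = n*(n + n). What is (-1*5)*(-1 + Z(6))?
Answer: -345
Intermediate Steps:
Z(n) = -2 + 2*n² (Z(n) = -2 + n*(n + n) = -2 + n*(2*n) = -2 + 2*n²)
(-1*5)*(-1 + Z(6)) = (-1*5)*(-1 + (-2 + 2*6²)) = -5*(-1 + (-2 + 2*36)) = -5*(-1 + (-2 + 72)) = -5*(-1 + 70) = -5*69 = -345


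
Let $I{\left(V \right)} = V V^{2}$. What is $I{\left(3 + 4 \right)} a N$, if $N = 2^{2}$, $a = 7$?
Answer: $9604$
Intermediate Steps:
$I{\left(V \right)} = V^{3}$
$N = 4$
$I{\left(3 + 4 \right)} a N = \left(3 + 4\right)^{3} \cdot 7 \cdot 4 = 7^{3} \cdot 7 \cdot 4 = 343 \cdot 7 \cdot 4 = 2401 \cdot 4 = 9604$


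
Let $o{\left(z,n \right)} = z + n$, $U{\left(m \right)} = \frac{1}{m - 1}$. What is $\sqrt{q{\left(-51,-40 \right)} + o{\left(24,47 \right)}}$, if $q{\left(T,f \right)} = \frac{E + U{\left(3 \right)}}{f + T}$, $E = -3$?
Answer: $\frac{\sqrt{2352714}}{182} \approx 8.4278$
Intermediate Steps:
$U{\left(m \right)} = \frac{1}{-1 + m}$
$q{\left(T,f \right)} = - \frac{5}{2 \left(T + f\right)}$ ($q{\left(T,f \right)} = \frac{-3 + \frac{1}{-1 + 3}}{f + T} = \frac{-3 + \frac{1}{2}}{T + f} = - \frac{5}{2 \left(T + f\right)}$)
$o{\left(z,n \right)} = n + z$
$\sqrt{q{\left(-51,-40 \right)} + o{\left(24,47 \right)}} = \sqrt{- \frac{5}{2 \left(-51\right) + 2 \left(-40\right)} + \left(47 + 24\right)} = \sqrt{- \frac{5}{-102 - 80} + 71} = \sqrt{- \frac{5}{-182} + 71} = \sqrt{\left(-5\right) \left(- \frac{1}{182}\right) + 71} = \sqrt{\frac{5}{182} + 71} = \sqrt{\frac{12927}{182}} = \frac{\sqrt{2352714}}{182}$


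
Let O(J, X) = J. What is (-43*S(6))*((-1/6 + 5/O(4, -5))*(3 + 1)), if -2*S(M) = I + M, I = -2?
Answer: 1118/3 ≈ 372.67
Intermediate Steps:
S(M) = 1 - M/2 (S(M) = -(-2 + M)/2 = 1 - M/2)
(-43*S(6))*((-1/6 + 5/O(4, -5))*(3 + 1)) = (-43*(1 - ½*6))*((-1/6 + 5/4)*(3 + 1)) = (-43*(1 - 3))*((-1*⅙ + 5*(¼))*4) = (-43*(-2))*((-⅙ + 5/4)*4) = 86*((13/12)*4) = 86*(13/3) = 1118/3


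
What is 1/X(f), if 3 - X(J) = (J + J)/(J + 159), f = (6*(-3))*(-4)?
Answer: 77/183 ≈ 0.42076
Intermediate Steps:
f = 72 (f = -18*(-4) = 72)
X(J) = 3 - 2*J/(159 + J) (X(J) = 3 - (J + J)/(J + 159) = 3 - 2*J/(159 + J))
1/X(f) = 1/((477 + 72)/(159 + 72)) = 1/(549/231) = 1/((1/231)*549) = 1/(183/77) = 77/183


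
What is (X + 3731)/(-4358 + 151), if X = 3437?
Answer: -1024/601 ≈ -1.7038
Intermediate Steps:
(X + 3731)/(-4358 + 151) = (3437 + 3731)/(-4358 + 151) = 7168/(-4207) = 7168*(-1/4207) = -1024/601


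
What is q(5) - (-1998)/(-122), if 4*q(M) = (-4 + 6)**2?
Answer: -938/61 ≈ -15.377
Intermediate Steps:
q(M) = 1 (q(M) = (-4 + 6)**2/4 = (1/4)*2**2 = (1/4)*4 = 1)
q(5) - (-1998)/(-122) = 1 - (-1998)/(-122) = 1 - (-1998)*(-1)/122 = 1 - 54*37/122 = 1 - 999/61 = -938/61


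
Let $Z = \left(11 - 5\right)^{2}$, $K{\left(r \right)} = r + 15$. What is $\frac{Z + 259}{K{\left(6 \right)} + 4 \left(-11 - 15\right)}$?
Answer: $- \frac{295}{83} \approx -3.5542$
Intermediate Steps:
$K{\left(r \right)} = 15 + r$
$Z = 36$ ($Z = 6^{2} = 36$)
$\frac{Z + 259}{K{\left(6 \right)} + 4 \left(-11 - 15\right)} = \frac{36 + 259}{\left(15 + 6\right) + 4 \left(-11 - 15\right)} = \frac{295}{21 + 4 \left(-11 - 15\right)} = \frac{295}{21 + 4 \left(-26\right)} = \frac{295}{21 - 104} = \frac{295}{-83} = 295 \left(- \frac{1}{83}\right) = - \frac{295}{83}$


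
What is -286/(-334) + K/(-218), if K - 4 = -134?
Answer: 26442/18203 ≈ 1.4526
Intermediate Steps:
K = -130 (K = 4 - 134 = -130)
-286/(-334) + K/(-218) = -286/(-334) - 130/(-218) = -286*(-1/334) - 130*(-1/218) = 143/167 + 65/109 = 26442/18203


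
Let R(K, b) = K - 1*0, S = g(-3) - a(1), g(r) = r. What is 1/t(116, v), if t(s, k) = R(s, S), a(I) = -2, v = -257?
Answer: 1/116 ≈ 0.0086207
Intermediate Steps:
S = -1 (S = -3 - 1*(-2) = -3 + 2 = -1)
R(K, b) = K (R(K, b) = K + 0 = K)
t(s, k) = s
1/t(116, v) = 1/116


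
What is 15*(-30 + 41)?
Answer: 165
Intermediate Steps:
15*(-30 + 41) = 15*11 = 165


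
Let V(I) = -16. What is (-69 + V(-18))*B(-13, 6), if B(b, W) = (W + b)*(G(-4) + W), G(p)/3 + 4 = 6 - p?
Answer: 14280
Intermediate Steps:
G(p) = 6 - 3*p (G(p) = -12 + 3*(6 - p) = -12 + (18 - 3*p) = 6 - 3*p)
B(b, W) = (18 + W)*(W + b) (B(b, W) = (W + b)*((6 - 3*(-4)) + W) = (W + b)*((6 + 12) + W) = (W + b)*(18 + W) = (18 + W)*(W + b))
(-69 + V(-18))*B(-13, 6) = (-69 - 16)*(6² + 18*6 + 18*(-13) + 6*(-13)) = -85*(36 + 108 - 234 - 78) = -85*(-168) = 14280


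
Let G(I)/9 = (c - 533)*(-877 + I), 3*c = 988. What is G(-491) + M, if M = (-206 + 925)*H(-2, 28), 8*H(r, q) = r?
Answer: 10029457/4 ≈ 2.5074e+6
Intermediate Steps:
c = 988/3 (c = (⅓)*988 = 988/3 ≈ 329.33)
H(r, q) = r/8
G(I) = 1607541 - 1833*I (G(I) = 9*((988/3 - 533)*(-877 + I)) = 9*(-611*(-877 + I)/3) = 9*(535847/3 - 611*I/3) = 1607541 - 1833*I)
M = -719/4 (M = (-206 + 925)*((⅛)*(-2)) = 719*(-¼) = -719/4 ≈ -179.75)
G(-491) + M = (1607541 - 1833*(-491)) - 719/4 = (1607541 + 900003) - 719/4 = 2507544 - 719/4 = 10029457/4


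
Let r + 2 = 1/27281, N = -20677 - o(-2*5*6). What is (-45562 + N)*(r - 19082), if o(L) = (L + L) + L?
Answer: 34392337003577/27281 ≈ 1.2607e+9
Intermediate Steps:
o(L) = 3*L (o(L) = 2*L + L = 3*L)
N = -20497 (N = -20677 - 3*-2*5*6 = -20677 - 3*(-10*6) = -20677 - 3*(-60) = -20677 - 1*(-180) = -20677 + 180 = -20497)
r = -54561/27281 (r = -2 + 1/27281 = -54561/27281 ≈ -2.0000)
(-45562 + N)*(r - 19082) = (-45562 - 20497)*(-54561/27281 - 19082) = -66059*(-520630603/27281) = 34392337003577/27281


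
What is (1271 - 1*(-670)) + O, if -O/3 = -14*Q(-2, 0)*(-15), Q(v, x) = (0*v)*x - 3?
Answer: 3831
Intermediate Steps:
Q(v, x) = -3 (Q(v, x) = 0*x - 3 = 0 - 3 = -3)
O = 1890 (O = -3*(-14*(-3))*(-15) = -126*(-15) = -3*(-630) = 1890)
(1271 - 1*(-670)) + O = (1271 - 1*(-670)) + 1890 = (1271 + 670) + 1890 = 1941 + 1890 = 3831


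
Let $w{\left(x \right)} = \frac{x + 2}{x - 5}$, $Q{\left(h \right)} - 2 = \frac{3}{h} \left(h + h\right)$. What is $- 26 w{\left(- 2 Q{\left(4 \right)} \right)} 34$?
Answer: $- \frac{1768}{3} \approx -589.33$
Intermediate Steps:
$Q{\left(h \right)} = 8$ ($Q{\left(h \right)} = 2 + \frac{3}{h} \left(h + h\right) = 2 + \frac{3}{h} 2 h = 2 + 6 = 8$)
$w{\left(x \right)} = \frac{2 + x}{-5 + x}$
$- 26 w{\left(- 2 Q{\left(4 \right)} \right)} 34 = - 26 \frac{2 - 16}{-5 - 16} \cdot 34 = - 26 \frac{1}{-21} \left(-14\right) 34 = - 26 \left(\left(- \frac{1}{21}\right) \left(-14\right)\right) 34 = \left(-26\right) \frac{2}{3} \cdot 34 = \left(- \frac{52}{3}\right) 34 = - \frac{1768}{3}$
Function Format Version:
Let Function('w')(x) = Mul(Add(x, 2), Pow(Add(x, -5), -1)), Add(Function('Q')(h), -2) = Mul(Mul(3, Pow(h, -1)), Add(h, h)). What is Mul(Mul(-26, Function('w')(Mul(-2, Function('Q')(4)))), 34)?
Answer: Rational(-1768, 3) ≈ -589.33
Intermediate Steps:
Function('Q')(h) = 8 (Function('Q')(h) = Add(2, Mul(Mul(3, Pow(h, -1)), Add(h, h))) = Add(2, Mul(Mul(3, Pow(h, -1)), Mul(2, h))) = Add(2, 6) = 8)
Function('w')(x) = Mul(Pow(Add(-5, x), -1), Add(2, x)) (Function('w')(x) = Mul(Add(2, x), Pow(Add(-5, x), -1)) = Mul(Pow(Add(-5, x), -1), Add(2, x)))
Mul(Mul(-26, Function('w')(Mul(-2, Function('Q')(4)))), 34) = Mul(Mul(-26, Mul(Pow(Add(-5, Mul(-2, 8)), -1), Add(2, Mul(-2, 8)))), 34) = Mul(Mul(-26, Mul(Pow(Add(-5, -16), -1), Add(2, -16))), 34) = Mul(Mul(-26, Mul(Pow(-21, -1), -14)), 34) = Mul(Mul(-26, Mul(Rational(-1, 21), -14)), 34) = Mul(Mul(-26, Rational(2, 3)), 34) = Mul(Rational(-52, 3), 34) = Rational(-1768, 3)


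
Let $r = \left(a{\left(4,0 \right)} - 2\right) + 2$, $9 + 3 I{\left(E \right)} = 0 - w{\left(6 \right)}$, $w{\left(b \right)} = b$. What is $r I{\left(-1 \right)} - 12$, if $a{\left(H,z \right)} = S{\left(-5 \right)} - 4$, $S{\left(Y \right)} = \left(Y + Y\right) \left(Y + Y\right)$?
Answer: $-492$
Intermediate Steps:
$S{\left(Y \right)} = 4 Y^{2}$ ($S{\left(Y \right)} = 2 Y 2 Y = 4 Y^{2}$)
$I{\left(E \right)} = -5$ ($I{\left(E \right)} = -3 + \frac{0 - 6}{3} = -3 + \frac{1}{3} \left(-6\right) = -3 - 2 = -5$)
$a{\left(H,z \right)} = 96$ ($a{\left(H,z \right)} = 4 \left(-5\right)^{2} - 4 = 4 \cdot 25 - 4 = 100 - 4 = 96$)
$r = 96$ ($r = \left(96 - 2\right) + 2 = 94 + 2 = 96$)
$r I{\left(-1 \right)} - 12 = 96 \left(-5\right) - 12 = -480 - 12 = -492$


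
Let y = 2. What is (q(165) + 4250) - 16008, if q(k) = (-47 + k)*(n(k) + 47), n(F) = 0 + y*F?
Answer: 32728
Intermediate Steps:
n(F) = 2*F (n(F) = 0 + 2*F = 2*F)
q(k) = (-47 + k)*(47 + 2*k) (q(k) = (-47 + k)*(2*k + 47) = (-47 + k)*(47 + 2*k))
(q(165) + 4250) - 16008 = ((-2209 - 47*165 + 2*165²) + 4250) - 16008 = ((-2209 - 7755 + 2*27225) + 4250) - 16008 = ((-2209 - 7755 + 54450) + 4250) - 16008 = (44486 + 4250) - 16008 = 48736 - 16008 = 32728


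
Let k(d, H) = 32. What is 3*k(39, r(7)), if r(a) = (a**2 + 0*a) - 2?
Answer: 96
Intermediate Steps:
r(a) = -2 + a**2 (r(a) = (a**2 + 0) - 2 = a**2 - 2 = -2 + a**2)
3*k(39, r(7)) = 3*32 = 96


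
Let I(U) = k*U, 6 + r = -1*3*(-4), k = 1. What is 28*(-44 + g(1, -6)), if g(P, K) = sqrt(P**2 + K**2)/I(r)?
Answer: -1232 + 14*sqrt(37)/3 ≈ -1203.6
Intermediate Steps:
r = 6 (r = -6 - 1*3*(-4) = -6 - 3*(-4) = -6 + 12 = 6)
I(U) = U (I(U) = 1*U = U)
g(P, K) = sqrt(K**2 + P**2)/6 (g(P, K) = sqrt(P**2 + K**2)/6 = sqrt(K**2 + P**2)*(1/6) = sqrt(K**2 + P**2)/6)
28*(-44 + g(1, -6)) = 28*(-44 + sqrt((-6)**2 + 1**2)/6) = 28*(-44 + sqrt(36 + 1)/6) = 28*(-44 + sqrt(37)/6) = -1232 + 14*sqrt(37)/3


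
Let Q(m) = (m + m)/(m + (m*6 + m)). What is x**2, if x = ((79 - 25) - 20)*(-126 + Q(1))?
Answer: 73119601/4 ≈ 1.8280e+7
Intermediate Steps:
Q(m) = 1/4 (Q(m) = (2*m)/(m + (6*m + m)) = (2*m)/(m + 7*m) = (2*m)/((8*m)) = (2*m)*(1/(8*m)) = 1/4)
x = -8551/2 (x = ((79 - 25) - 20)*(-126 + 1/4) = (54 - 20)*(-503/4) = 34*(-503/4) = -8551/2 ≈ -4275.5)
x**2 = (-8551/2)**2 = 73119601/4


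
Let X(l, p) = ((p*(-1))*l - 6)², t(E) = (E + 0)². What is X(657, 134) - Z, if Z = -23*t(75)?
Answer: 7751875311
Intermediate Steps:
t(E) = E²
X(l, p) = (-6 - l*p)² (X(l, p) = ((-p)*l - 6)² = (-l*p - 6)² = (-6 - l*p)²)
Z = -129375 (Z = -23*75² = -23*5625 = -129375)
X(657, 134) - Z = (6 + 657*134)² - 1*(-129375) = (6 + 88038)² + 129375 = 88044² + 129375 = 7751745936 + 129375 = 7751875311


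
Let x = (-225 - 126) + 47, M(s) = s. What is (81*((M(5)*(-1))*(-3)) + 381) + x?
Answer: 1292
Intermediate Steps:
x = -304 (x = -351 + 47 = -304)
(81*((M(5)*(-1))*(-3)) + 381) + x = (81*((5*(-1))*(-3)) + 381) - 304 = (81*(-5*(-3)) + 381) - 304 = (81*15 + 381) - 304 = (1215 + 381) - 304 = 1596 - 304 = 1292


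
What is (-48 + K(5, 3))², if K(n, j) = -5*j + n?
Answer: 3364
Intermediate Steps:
K(n, j) = n - 5*j
(-48 + K(5, 3))² = (-48 + (5 - 5*3))² = (-48 + (5 - 15))² = (-48 - 10)² = (-58)² = 3364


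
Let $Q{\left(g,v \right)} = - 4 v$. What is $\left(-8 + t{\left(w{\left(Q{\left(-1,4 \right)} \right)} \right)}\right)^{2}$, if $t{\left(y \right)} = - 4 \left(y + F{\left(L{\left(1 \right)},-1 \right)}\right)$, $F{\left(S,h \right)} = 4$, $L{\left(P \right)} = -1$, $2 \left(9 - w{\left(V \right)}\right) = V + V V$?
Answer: $176400$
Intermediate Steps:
$w{\left(V \right)} = 9 - \frac{V}{2} - \frac{V^{2}}{2}$ ($w{\left(V \right)} = 9 - \frac{V + V V}{2} = 9 - \frac{V + V^{2}}{2} = 9 - \left(\frac{V}{2} + \frac{V^{2}}{2}\right) = 9 - \frac{V}{2} - \frac{V^{2}}{2}$)
$t{\left(y \right)} = -16 - 4 y$ ($t{\left(y \right)} = - 4 \left(y + 4\right) = - 4 \left(4 + y\right) = -16 - 4 y$)
$\left(-8 + t{\left(w{\left(Q{\left(-1,4 \right)} \right)} \right)}\right)^{2} = \left(-8 - \left(16 + 4 \left(9 - \frac{\left(-4\right) 4}{2} - \frac{\left(\left(-4\right) 4\right)^{2}}{2}\right)\right)\right)^{2} = \left(-8 - \left(16 + 4 \left(9 - -8 - \frac{\left(-16\right)^{2}}{2}\right)\right)\right)^{2} = \left(-8 - \left(16 + 4 \left(9 + 8 - 128\right)\right)\right)^{2} = \left(-8 - -428\right)^{2} = \left(-8 + \left(-16 + 444\right)\right)^{2} = \left(-8 + 428\right)^{2} = 420^{2} = 176400$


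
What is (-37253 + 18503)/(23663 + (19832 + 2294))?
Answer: -6250/15263 ≈ -0.40949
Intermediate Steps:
(-37253 + 18503)/(23663 + (19832 + 2294)) = -18750/(23663 + 22126) = -18750/45789 = -18750*1/45789 = -6250/15263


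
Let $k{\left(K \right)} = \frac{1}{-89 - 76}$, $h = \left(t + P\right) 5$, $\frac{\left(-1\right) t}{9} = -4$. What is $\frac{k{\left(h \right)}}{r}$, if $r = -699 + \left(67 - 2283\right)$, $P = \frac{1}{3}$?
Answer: $\frac{1}{480975} \approx 2.0791 \cdot 10^{-6}$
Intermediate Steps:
$t = 36$ ($t = \left(-9\right) \left(-4\right) = 36$)
$P = \frac{1}{3} \approx 0.33333$
$h = \frac{545}{3}$ ($h = \left(36 + \frac{1}{3}\right) 5 = \frac{109}{3} \cdot 5 = \frac{545}{3} \approx 181.67$)
$k{\left(K \right)} = - \frac{1}{165}$ ($k{\left(K \right)} = \frac{1}{-165} = - \frac{1}{165}$)
$r = -2915$ ($r = -699 - 2216 = -2915$)
$\frac{k{\left(h \right)}}{r} = - \frac{1}{165 \left(-2915\right)} = \left(- \frac{1}{165}\right) \left(- \frac{1}{2915}\right) = \frac{1}{480975}$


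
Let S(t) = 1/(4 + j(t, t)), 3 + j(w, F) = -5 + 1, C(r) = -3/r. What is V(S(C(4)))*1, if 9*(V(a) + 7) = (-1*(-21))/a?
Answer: -14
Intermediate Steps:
j(w, F) = -7 (j(w, F) = -3 + (-5 + 1) = -3 - 4 = -7)
S(t) = -⅓ (S(t) = 1/(4 - 7) = 1/(-3) = -⅓)
V(a) = -7 + 7/(3*a) (V(a) = -7 + ((-1*(-21))/a)/9 = -7 + (21/a)/9 = -7 + 7/(3*a))
V(S(C(4)))*1 = (-7 + 7/(3*(-⅓)))*1 = (-7 + (7/3)*(-3))*1 = (-7 - 7)*1 = -14*1 = -14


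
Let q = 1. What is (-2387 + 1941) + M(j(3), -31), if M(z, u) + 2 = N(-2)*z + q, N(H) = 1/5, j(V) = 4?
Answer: -2231/5 ≈ -446.20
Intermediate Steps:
N(H) = ⅕
M(z, u) = -1 + z/5 (M(z, u) = -2 + (z/5 + 1) = -2 + (1 + z/5) = -1 + z/5)
(-2387 + 1941) + M(j(3), -31) = (-2387 + 1941) + (-1 + (⅕)*4) = -446 + (-1 + ⅘) = -446 - ⅕ = -2231/5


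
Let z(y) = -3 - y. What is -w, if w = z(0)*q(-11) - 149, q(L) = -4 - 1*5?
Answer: 122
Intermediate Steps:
q(L) = -9 (q(L) = -4 - 5 = -9)
w = -122 (w = (-3 - 1*0)*(-9) - 149 = (-3 + 0)*(-9) - 149 = -3*(-9) - 149 = 27 - 149 = -122)
-w = -1*(-122) = 122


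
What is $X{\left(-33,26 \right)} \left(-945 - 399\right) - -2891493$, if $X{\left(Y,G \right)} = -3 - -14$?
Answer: $2876709$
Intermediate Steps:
$X{\left(Y,G \right)} = 11$ ($X{\left(Y,G \right)} = -3 + 14 = 11$)
$X{\left(-33,26 \right)} \left(-945 - 399\right) - -2891493 = 11 \left(-945 - 399\right) - -2891493 = 11 \left(-1344\right) + 2891493 = -14784 + 2891493 = 2876709$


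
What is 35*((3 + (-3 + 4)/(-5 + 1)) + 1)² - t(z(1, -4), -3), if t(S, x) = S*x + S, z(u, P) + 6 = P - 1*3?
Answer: 7459/16 ≈ 466.19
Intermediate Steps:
z(u, P) = -9 + P (z(u, P) = -6 + (P - 1*3) = -6 + (P - 3) = -6 + (-3 + P) = -9 + P)
t(S, x) = S + S*x
35*((3 + (-3 + 4)/(-5 + 1)) + 1)² - t(z(1, -4), -3) = 35*((3 + (-3 + 4)/(-5 + 1)) + 1)² - (-9 - 4)*(1 - 3) = 35*((3 + 1/(-4)) + 1)² - (-13)*(-2) = 35*((3 + 1*(-¼)) + 1)² - 1*26 = 35*((3 - ¼) + 1)² - 26 = 35*(11/4 + 1)² - 26 = 35*(15/4)² - 26 = 35*(225/16) - 26 = 7875/16 - 26 = 7459/16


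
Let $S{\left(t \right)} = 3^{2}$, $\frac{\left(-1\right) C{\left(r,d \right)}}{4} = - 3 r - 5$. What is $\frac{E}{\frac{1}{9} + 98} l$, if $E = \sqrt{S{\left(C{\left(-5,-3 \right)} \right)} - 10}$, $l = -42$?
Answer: $- \frac{378 i}{883} \approx - 0.42809 i$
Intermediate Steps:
$C{\left(r,d \right)} = 20 + 12 r$ ($C{\left(r,d \right)} = - 4 \left(- 3 r - 5\right) = - 4 \left(-5 - 3 r\right) = 20 + 12 r$)
$S{\left(t \right)} = 9$
$E = i$ ($E = \sqrt{9 - 10} = \sqrt{-1} = i \approx 1.0 i$)
$\frac{E}{\frac{1}{9} + 98} l = \frac{i}{\frac{1}{9} + 98} \left(-42\right) = \frac{i}{\frac{883}{9}} \left(-42\right) = i \frac{9}{883} \left(-42\right) = \frac{9 i}{883} \left(-42\right) = - \frac{378 i}{883}$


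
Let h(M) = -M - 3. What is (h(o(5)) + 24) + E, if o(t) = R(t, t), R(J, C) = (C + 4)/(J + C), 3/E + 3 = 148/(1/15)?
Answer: 148549/7390 ≈ 20.101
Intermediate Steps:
E = 1/739 (E = 3/(-3 + 148/(1/15)) = 3/(-3 + 148*15) = 3/(-3 + 2220) = 3/2217 = 3*(1/2217) = 1/739 ≈ 0.0013532)
R(J, C) = (4 + C)/(C + J)
o(t) = (4 + t)/(2*t) (o(t) = (4 + t)/(t + t) = (4 + t)/((2*t)) = (1/(2*t))*(4 + t) = (4 + t)/(2*t))
h(M) = -3 - M
(h(o(5)) + 24) + E = ((-3 - (4 + 5)/(2*5)) + 24) + 1/739 = ((-3 - 9/(2*5)) + 24) + 1/739 = ((-3 - 1*9/10) + 24) + 1/739 = ((-3 - 9/10) + 24) + 1/739 = (-39/10 + 24) + 1/739 = 201/10 + 1/739 = 148549/7390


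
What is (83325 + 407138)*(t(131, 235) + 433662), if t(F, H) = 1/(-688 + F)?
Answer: 118471206696379/557 ≈ 2.1270e+11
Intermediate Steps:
(83325 + 407138)*(t(131, 235) + 433662) = (83325 + 407138)*(1/(-688 + 131) + 433662) = 490463*(1/(-557) + 433662) = 490463*(-1/557 + 433662) = 490463*(241549733/557) = 118471206696379/557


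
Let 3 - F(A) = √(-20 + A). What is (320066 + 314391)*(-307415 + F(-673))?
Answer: -195039695284 - 1903371*I*√77 ≈ -1.9504e+11 - 1.6702e+7*I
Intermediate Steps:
F(A) = 3 - √(-20 + A)
(320066 + 314391)*(-307415 + F(-673)) = (320066 + 314391)*(-307415 + (3 - √(-20 - 673))) = 634457*(-307415 + (3 - √(-693))) = 634457*(-307415 + (3 - 3*I*√77)) = 634457*(-307412 - 3*I*√77) = -195039695284 - 1903371*I*√77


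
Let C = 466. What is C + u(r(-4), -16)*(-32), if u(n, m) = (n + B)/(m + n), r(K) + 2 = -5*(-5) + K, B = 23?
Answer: 18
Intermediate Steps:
r(K) = 23 + K (r(K) = -2 + (-5*(-5) + K) = -2 + (25 + K) = 23 + K)
u(n, m) = (23 + n)/(m + n) (u(n, m) = (n + 23)/(m + n) = (23 + n)/(m + n))
C + u(r(-4), -16)*(-32) = 466 + ((23 + (23 - 4))/(-16 + (23 - 4)))*(-32) = 466 + ((23 + 19)/(-16 + 19))*(-32) = 466 + (42/3)*(-32) = 466 + ((⅓)*42)*(-32) = 466 + 14*(-32) = 466 - 448 = 18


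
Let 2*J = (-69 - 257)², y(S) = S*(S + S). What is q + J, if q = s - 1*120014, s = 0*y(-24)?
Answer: -66876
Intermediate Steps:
y(S) = 2*S² (y(S) = S*(2*S) = 2*S²)
s = 0 (s = 0*(2*(-24)²) = 0*(2*576) = 0*1152 = 0)
q = -120014 (q = 0 - 1*120014 = 0 - 120014 = -120014)
J = 53138 (J = (-69 - 257)²/2 = (½)*(-326)² = (½)*106276 = 53138)
q + J = -120014 + 53138 = -66876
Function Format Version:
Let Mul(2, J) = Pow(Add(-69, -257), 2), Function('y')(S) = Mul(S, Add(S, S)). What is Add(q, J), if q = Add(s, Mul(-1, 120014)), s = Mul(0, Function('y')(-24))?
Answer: -66876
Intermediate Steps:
Function('y')(S) = Mul(2, Pow(S, 2)) (Function('y')(S) = Mul(S, Mul(2, S)) = Mul(2, Pow(S, 2)))
s = 0 (s = Mul(0, Mul(2, Pow(-24, 2))) = Mul(0, Mul(2, 576)) = Mul(0, 1152) = 0)
q = -120014 (q = Add(0, Mul(-1, 120014)) = Add(0, -120014) = -120014)
J = 53138 (J = Mul(Rational(1, 2), Pow(Add(-69, -257), 2)) = Mul(Rational(1, 2), Pow(-326, 2)) = Mul(Rational(1, 2), 106276) = 53138)
Add(q, J) = Add(-120014, 53138) = -66876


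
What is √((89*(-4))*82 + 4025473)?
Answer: √3996281 ≈ 1999.1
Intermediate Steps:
√((89*(-4))*82 + 4025473) = √(-356*82 + 4025473) = √(-29192 + 4025473) = √3996281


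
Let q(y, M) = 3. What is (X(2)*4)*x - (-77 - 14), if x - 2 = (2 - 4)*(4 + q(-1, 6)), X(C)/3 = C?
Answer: -197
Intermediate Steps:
X(C) = 3*C
x = -12 (x = 2 + (2 - 4)*(4 + 3) = 2 - 2*7 = 2 - 14 = -12)
(X(2)*4)*x - (-77 - 14) = ((3*2)*4)*(-12) - (-77 - 14) = (6*4)*(-12) - 1*(-91) = 24*(-12) + 91 = -288 + 91 = -197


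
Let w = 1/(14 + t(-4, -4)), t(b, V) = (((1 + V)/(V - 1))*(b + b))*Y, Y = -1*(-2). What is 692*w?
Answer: 1730/11 ≈ 157.27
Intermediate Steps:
Y = 2
t(b, V) = 4*b*(1 + V)/(-1 + V) (t(b, V) = (((1 + V)/(V - 1))*(b + b))*2 = (((1 + V)/(-1 + V))*(2*b))*2 = (2*b*(1 + V)/(-1 + V))*2 = 4*b*(1 + V)/(-1 + V))
w = 5/22 (w = 1/(14 + 4*(-4)*(1 - 4)/(-1 - 4)) = 1/(14 + 4*(-4)*(-3)/(-5)) = 1/(14 + 4*(-4)*(-⅕)*(-3)) = 1/(14 - 48/5) = 1/(22/5) = 5/22 ≈ 0.22727)
692*w = 692*(5/22) = 1730/11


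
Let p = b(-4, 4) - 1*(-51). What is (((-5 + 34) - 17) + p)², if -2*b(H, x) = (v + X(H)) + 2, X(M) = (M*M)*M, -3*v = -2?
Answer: 78961/9 ≈ 8773.4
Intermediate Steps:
v = ⅔ (v = -⅓*(-2) = ⅔ ≈ 0.66667)
X(M) = M³ (X(M) = M²*M = M³)
b(H, x) = -4/3 - H³/2 (b(H, x) = -((⅔ + H³) + 2)/2 = -(8/3 + H³)/2 = -4/3 - H³/2)
p = 245/3 (p = (-4/3 - ½*(-4)³) - 1*(-51) = (-4/3 - ½*(-64)) + 51 = (-4/3 + 32) + 51 = 92/3 + 51 = 245/3 ≈ 81.667)
(((-5 + 34) - 17) + p)² = (((-5 + 34) - 17) + 245/3)² = ((29 - 17) + 245/3)² = (12 + 245/3)² = (281/3)² = 78961/9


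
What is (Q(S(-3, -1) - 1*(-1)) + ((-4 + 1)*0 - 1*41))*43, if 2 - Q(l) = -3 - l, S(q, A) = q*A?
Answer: -1376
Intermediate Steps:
S(q, A) = A*q
Q(l) = 5 + l (Q(l) = 2 - (-3 - l) = 2 + (3 + l) = 5 + l)
(Q(S(-3, -1) - 1*(-1)) + ((-4 + 1)*0 - 1*41))*43 = ((5 + (-1*(-3) - 1*(-1))) + ((-4 + 1)*0 - 1*41))*43 = ((5 + (3 + 1)) + (-3*0 - 41))*43 = ((5 + 4) + (0 - 41))*43 = (9 - 41)*43 = -32*43 = -1376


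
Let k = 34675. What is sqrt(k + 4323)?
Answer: sqrt(38998) ≈ 197.48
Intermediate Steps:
sqrt(k + 4323) = sqrt(34675 + 4323) = sqrt(38998)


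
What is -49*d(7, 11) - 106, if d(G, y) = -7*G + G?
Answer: 1952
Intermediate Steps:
d(G, y) = -6*G
-49*d(7, 11) - 106 = -(-294)*7 - 106 = -49*(-42) - 106 = 2058 - 106 = 1952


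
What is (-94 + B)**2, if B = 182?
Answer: 7744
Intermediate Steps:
(-94 + B)**2 = (-94 + 182)**2 = 88**2 = 7744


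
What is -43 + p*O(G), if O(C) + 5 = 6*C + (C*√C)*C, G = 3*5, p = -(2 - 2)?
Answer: -43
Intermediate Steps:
p = 0 (p = -1*0 = 0)
G = 15
O(C) = -5 + C^(5/2) + 6*C (O(C) = -5 + (6*C + (C*√C)*C) = -5 + (6*C + C^(3/2)*C) = -5 + (6*C + C^(5/2)) = -5 + (C^(5/2) + 6*C) = -5 + C^(5/2) + 6*C)
-43 + p*O(G) = -43 + 0*(-5 + 15^(5/2) + 6*15) = -43 + 0*(-5 + 225*√15 + 90) = -43 + 0*(85 + 225*√15) = -43 + 0 = -43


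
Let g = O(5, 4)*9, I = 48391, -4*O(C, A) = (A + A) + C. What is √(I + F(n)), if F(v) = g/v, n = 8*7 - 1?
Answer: √585524665/110 ≈ 219.98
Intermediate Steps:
O(C, A) = -A/2 - C/4 (O(C, A) = -((A + A) + C)/4 = -(2*A + C)/4 = -(C + 2*A)/4 = -A/2 - C/4)
n = 55 (n = 56 - 1 = 55)
g = -117/4 (g = (-½*4 - ¼*5)*9 = (-2 - 5/4)*9 = -13/4*9 = -117/4 ≈ -29.250)
F(v) = -117/(4*v)
√(I + F(n)) = √(48391 - 117/4/55) = √(48391 - 117/4*1/55) = √(48391 - 117/220) = √(10645903/220) = √585524665/110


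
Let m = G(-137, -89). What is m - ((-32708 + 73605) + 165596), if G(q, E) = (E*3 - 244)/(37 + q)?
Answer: -20648789/100 ≈ -2.0649e+5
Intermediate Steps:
G(q, E) = (-244 + 3*E)/(37 + q) (G(q, E) = (3*E - 244)/(37 + q) = (-244 + 3*E)/(37 + q))
m = 511/100 (m = (-244 + 3*(-89))/(37 - 137) = (-244 - 267)/(-100) = -1/100*(-511) = 511/100 ≈ 5.1100)
m - ((-32708 + 73605) + 165596) = 511/100 - ((-32708 + 73605) + 165596) = 511/100 - (40897 + 165596) = 511/100 - 1*206493 = 511/100 - 206493 = -20648789/100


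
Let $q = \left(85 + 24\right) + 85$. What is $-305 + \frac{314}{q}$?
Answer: $- \frac{29428}{97} \approx -303.38$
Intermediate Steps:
$q = 194$ ($q = 109 + 85 = 194$)
$-305 + \frac{314}{q} = -305 + \frac{314}{194} = -305 + 314 \cdot \frac{1}{194} = -305 + \frac{157}{97} = - \frac{29428}{97}$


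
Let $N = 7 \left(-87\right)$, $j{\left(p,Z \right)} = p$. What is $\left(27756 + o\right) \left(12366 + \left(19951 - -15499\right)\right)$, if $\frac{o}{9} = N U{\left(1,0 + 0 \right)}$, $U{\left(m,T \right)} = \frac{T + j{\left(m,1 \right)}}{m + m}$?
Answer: $1196141148$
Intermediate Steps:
$U{\left(m,T \right)} = \frac{T + m}{2 m}$ ($U{\left(m,T \right)} = \frac{T + m}{m + m} = \frac{T + m}{2 m}$)
$N = -609$
$o = - \frac{5481}{2}$ ($o = 9 \left(- 609 \frac{\left(0 + 0\right) + 1}{2 \cdot 1}\right) = 9 \left(- 609 \cdot \frac{1}{2} \cdot 1 \left(0 + 1\right)\right) = 9 \left(- 609 \cdot \frac{1}{2} \cdot 1 \cdot 1\right) = 9 \left(\left(-609\right) \frac{1}{2}\right) = 9 \left(- \frac{609}{2}\right) = - \frac{5481}{2} \approx -2740.5$)
$\left(27756 + o\right) \left(12366 + \left(19951 - -15499\right)\right) = \left(27756 - \frac{5481}{2}\right) \left(12366 + \left(19951 - -15499\right)\right) = \frac{50031 \left(12366 + \left(19951 + 15499\right)\right)}{2} = \frac{50031 \left(12366 + 35450\right)}{2} = \frac{50031}{2} \cdot 47816 = 1196141148$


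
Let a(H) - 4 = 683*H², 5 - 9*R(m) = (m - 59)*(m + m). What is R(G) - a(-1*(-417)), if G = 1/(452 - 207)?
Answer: -64160465203942/540225 ≈ -1.1877e+8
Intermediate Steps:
G = 1/245 ≈ 0.0040816
R(m) = 5/9 - 2*m*(-59 + m)/9 (R(m) = 5/9 - (m - 59)*(m + m)/9 = 5/9 - (-59 + m)*2*m/9 = 5/9 - 2*m*(-59 + m)/9)
a(H) = 4 + 683*H²
R(G) - a(-1*(-417)) = (5/9 - 2*(1/245)²/9 + (118/9)*(1/245)) - (4 + 683*(-1*(-417))²) = (5/9 - 2/9*1/60025 + 118/2205) - (4 + 683*417²) = (5/9 - 2/540225 + 118/2205) - (4 + 683*173889) = 329033/540225 - (4 + 118766187) = 329033/540225 - 1*118766191 = 329033/540225 - 118766191 = -64160465203942/540225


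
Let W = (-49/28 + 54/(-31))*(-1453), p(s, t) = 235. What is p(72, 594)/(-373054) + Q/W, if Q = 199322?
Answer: 9220227954097/234706551046 ≈ 39.284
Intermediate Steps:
W = 629149/124 (W = (-49*1/28 + 54*(-1/31))*(-1453) = (-7/4 - 54/31)*(-1453) = -433/124*(-1453) = 629149/124 ≈ 5073.8)
p(72, 594)/(-373054) + Q/W = 235/(-373054) + 199322/(629149/124) = 235*(-1/373054) + 199322*(124/629149) = -235/373054 + 24715928/629149 = 9220227954097/234706551046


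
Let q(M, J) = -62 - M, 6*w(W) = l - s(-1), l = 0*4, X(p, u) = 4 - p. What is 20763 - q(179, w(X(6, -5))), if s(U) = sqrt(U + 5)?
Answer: 21004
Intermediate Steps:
s(U) = sqrt(5 + U)
l = 0
w(W) = -1/3 (w(W) = (0 - sqrt(5 - 1))/6 = (0 - sqrt(4))/6 = (0 - 1*2)/6 = (0 - 2)/6 = (1/6)*(-2) = -1/3)
20763 - q(179, w(X(6, -5))) = 20763 - (-62 - 1*179) = 20763 - (-62 - 179) = 20763 - 1*(-241) = 20763 + 241 = 21004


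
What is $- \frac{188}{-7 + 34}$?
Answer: $- \frac{188}{27} \approx -6.963$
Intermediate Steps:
$- \frac{188}{-7 + 34} = - \frac{188}{27}$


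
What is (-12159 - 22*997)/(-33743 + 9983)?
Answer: 34093/23760 ≈ 1.4349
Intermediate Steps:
(-12159 - 22*997)/(-33743 + 9983) = (-12159 - 21934)/(-23760) = -34093*(-1/23760) = 34093/23760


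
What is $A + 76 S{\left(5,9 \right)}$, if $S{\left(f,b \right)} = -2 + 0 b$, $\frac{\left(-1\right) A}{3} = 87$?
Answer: $-413$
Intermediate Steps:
$A = -261$ ($A = \left(-3\right) 87 = -261$)
$S{\left(f,b \right)} = -2$ ($S{\left(f,b \right)} = -2 + 0 = -2$)
$A + 76 S{\left(5,9 \right)} = -261 + 76 \left(-2\right) = -261 - 152 = -413$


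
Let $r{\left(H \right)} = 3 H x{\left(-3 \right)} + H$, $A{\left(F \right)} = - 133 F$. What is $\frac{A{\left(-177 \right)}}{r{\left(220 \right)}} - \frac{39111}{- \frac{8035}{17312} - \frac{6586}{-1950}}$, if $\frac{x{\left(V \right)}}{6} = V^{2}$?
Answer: $- \frac{23672265736447569}{1763390075260} \approx -13424.0$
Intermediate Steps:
$x{\left(V \right)} = 6 V^{2}$
$r{\left(H \right)} = 163 H$ ($r{\left(H \right)} = 3 H 6 \left(-3\right)^{2} + H = 3 H 6 \cdot 9 + H = 3 H 54 + H = 3 \cdot 54 H + H = 162 H + H = 163 H$)
$\frac{A{\left(-177 \right)}}{r{\left(220 \right)}} - \frac{39111}{- \frac{8035}{17312} - \frac{6586}{-1950}} = \frac{\left(-133\right) \left(-177\right)}{163 \cdot 220} - \frac{39111}{- \frac{8035}{17312} - \frac{6586}{-1950}} = \frac{23541}{35860} - \frac{39111}{\left(-8035\right) \frac{1}{17312} - - \frac{3293}{975}} = 23541 \cdot \frac{1}{35860} - \frac{39111}{- \frac{8035}{17312} + \frac{3293}{975}} = \frac{23541}{35860} - \frac{39111}{\frac{49174291}{16879200}} = \frac{23541}{35860} - \frac{660162391200}{49174291} = - \frac{23672265736447569}{1763390075260}$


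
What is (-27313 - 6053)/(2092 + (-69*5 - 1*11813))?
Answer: 16683/5033 ≈ 3.3147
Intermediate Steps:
(-27313 - 6053)/(2092 + (-69*5 - 1*11813)) = -33366/(2092 + (-345 - 11813)) = -33366/(2092 - 12158) = -33366/(-10066) = -33366*(-1/10066) = 16683/5033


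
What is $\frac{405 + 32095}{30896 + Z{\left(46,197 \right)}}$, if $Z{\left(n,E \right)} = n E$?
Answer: $\frac{16250}{19979} \approx 0.81335$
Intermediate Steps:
$Z{\left(n,E \right)} = E n$
$\frac{405 + 32095}{30896 + Z{\left(46,197 \right)}} = \frac{405 + 32095}{30896 + 197 \cdot 46} = \frac{32500}{30896 + 9062} = \frac{32500}{39958} = 32500 \cdot \frac{1}{39958} = \frac{16250}{19979}$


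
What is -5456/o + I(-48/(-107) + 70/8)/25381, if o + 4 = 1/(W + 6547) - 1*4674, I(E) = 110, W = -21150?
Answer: 2029719393658/1733848065135 ≈ 1.1706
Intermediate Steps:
o = -68312835/14603 (o = -4 + (1/(-21150 + 6547) - 1*4674) = -4 + (1/(-14603) - 4674) = -4 + (-1/14603 - 4674) = -4 - 68254423/14603 = -68312835/14603 ≈ -4678.0)
-5456/o + I(-48/(-107) + 70/8)/25381 = -5456/(-68312835/14603) + 110/25381 = -5456*(-14603/68312835) + 110*(1/25381) = 79673968/68312835 + 110/25381 = 2029719393658/1733848065135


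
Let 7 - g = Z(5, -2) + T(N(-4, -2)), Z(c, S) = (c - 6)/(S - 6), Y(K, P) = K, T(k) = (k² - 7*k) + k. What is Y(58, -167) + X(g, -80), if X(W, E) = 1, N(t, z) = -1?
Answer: 59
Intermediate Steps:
T(k) = k² - 6*k
Z(c, S) = (-6 + c)/(-6 + S)
g = -⅛ (g = 7 - ((-6 + 5)/(-6 - 2) - (-6 - 1)) = 7 - (-1/(-8) - 1*(-7)) = 7 - (-⅛*(-1) + 7) = 7 - (⅛ + 7) = 7 - 1*57/8 = 7 - 57/8 = -⅛ ≈ -0.12500)
Y(58, -167) + X(g, -80) = 58 + 1 = 59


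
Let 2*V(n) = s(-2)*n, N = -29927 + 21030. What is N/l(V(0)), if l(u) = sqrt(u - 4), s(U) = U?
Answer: 8897*I/2 ≈ 4448.5*I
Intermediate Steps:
N = -8897
V(n) = -n (V(n) = (-2*n)/2 = -n)
l(u) = sqrt(-4 + u)
N/l(V(0)) = -8897/sqrt(-4 - 1*0) = -8897/sqrt(-4 + 0) = -8897*(-I/2) = -(-8897)*I/2 = 8897*I/2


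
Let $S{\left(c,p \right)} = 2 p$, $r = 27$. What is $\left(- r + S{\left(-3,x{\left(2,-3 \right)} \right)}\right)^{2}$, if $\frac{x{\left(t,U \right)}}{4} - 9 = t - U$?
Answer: $7225$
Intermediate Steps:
$x{\left(t,U \right)} = 36 - 4 U + 4 t$ ($x{\left(t,U \right)} = 36 + 4 \left(t - U\right) = 36 - \left(- 4 t + 4 U\right) = 36 - 4 U + 4 t$)
$\left(- r + S{\left(-3,x{\left(2,-3 \right)} \right)}\right)^{2} = \left(\left(-1\right) 27 + 2 \left(36 - -12 + 4 \cdot 2\right)\right)^{2} = \left(-27 + 2 \left(36 + 12 + 8\right)\right)^{2} = \left(-27 + 2 \cdot 56\right)^{2} = \left(-27 + 112\right)^{2} = 85^{2} = 7225$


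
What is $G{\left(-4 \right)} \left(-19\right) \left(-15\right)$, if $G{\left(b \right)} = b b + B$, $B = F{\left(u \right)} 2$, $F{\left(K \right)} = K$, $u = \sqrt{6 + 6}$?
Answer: $4560 + 1140 \sqrt{3} \approx 6534.5$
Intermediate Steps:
$u = 2 \sqrt{3}$ ($u = \sqrt{12} = 2 \sqrt{3} \approx 3.4641$)
$B = 4 \sqrt{3}$ ($B = 2 \sqrt{3} \cdot 2 = 4 \sqrt{3} \approx 6.9282$)
$G{\left(b \right)} = b^{2} + 4 \sqrt{3}$ ($G{\left(b \right)} = b b + 4 \sqrt{3} = b^{2} + 4 \sqrt{3}$)
$G{\left(-4 \right)} \left(-19\right) \left(-15\right) = \left(\left(-4\right)^{2} + 4 \sqrt{3}\right) \left(-19\right) \left(-15\right) = \left(16 + 4 \sqrt{3}\right) \left(-19\right) \left(-15\right) = \left(-304 - 76 \sqrt{3}\right) \left(-15\right) = 4560 + 1140 \sqrt{3}$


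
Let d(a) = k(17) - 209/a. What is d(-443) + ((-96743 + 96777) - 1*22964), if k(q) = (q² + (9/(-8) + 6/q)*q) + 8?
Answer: -80256195/3544 ≈ -22646.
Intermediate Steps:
k(q) = 8 + q² + q*(-9/8 + 6/q) (k(q) = (q² + (9*(-⅛) + 6/q)*q) + 8 = (q² + (-9/8 + 6/q)*q) + 8 = (q² + q*(-9/8 + 6/q)) + 8 = 8 + q² + q*(-9/8 + 6/q))
d(a) = 2271/8 - 209/a (d(a) = (14 + 17² - 9/8*17) - 209/a = (14 + 289 - 153/8) - 209/a = 2271/8 - 209/a)
d(-443) + ((-96743 + 96777) - 1*22964) = (2271/8 - 209/(-443)) + ((-96743 + 96777) - 1*22964) = (2271/8 - 209*(-1/443)) + (34 - 22964) = (2271/8 + 209/443) - 22930 = 1007725/3544 - 22930 = -80256195/3544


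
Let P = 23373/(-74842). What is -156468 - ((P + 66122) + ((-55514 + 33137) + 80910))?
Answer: -21039784193/74842 ≈ -2.8112e+5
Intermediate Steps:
P = -23373/74842 (P = 23373*(-1/74842) = -23373/74842 ≈ -0.31230)
-156468 - ((P + 66122) + ((-55514 + 33137) + 80910)) = -156468 - ((-23373/74842 + 66122) + ((-55514 + 33137) + 80910)) = -156468 - (4948679351/74842 + (-22377 + 80910)) = -156468 - (4948679351/74842 + 58533) = -156468 - 1*9329406137/74842 = -156468 - 9329406137/74842 = -21039784193/74842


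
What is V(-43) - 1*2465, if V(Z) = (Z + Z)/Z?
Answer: -2463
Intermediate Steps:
V(Z) = 2 (V(Z) = (2*Z)/Z = 2)
V(-43) - 1*2465 = 2 - 1*2465 = 2 - 2465 = -2463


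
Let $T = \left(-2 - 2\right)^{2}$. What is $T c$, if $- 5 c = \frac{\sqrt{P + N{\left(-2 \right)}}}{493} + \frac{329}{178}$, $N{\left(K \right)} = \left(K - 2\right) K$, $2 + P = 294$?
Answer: $- \frac{2632}{445} - \frac{32 \sqrt{3}}{493} \approx -6.027$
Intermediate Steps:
$P = 292$ ($P = -2 + 294 = 292$)
$N{\left(K \right)} = K \left(-2 + K\right)$ ($N{\left(K \right)} = \left(-2 + K\right) K = K \left(-2 + K\right)$)
$T = 16$ ($T = \left(-4\right)^{2} = 16$)
$c = - \frac{329}{890} - \frac{2 \sqrt{3}}{493}$ ($c = - \frac{\frac{\sqrt{292 - 2 \left(-2 - 2\right)}}{493} + \frac{329}{178}}{5} = - \frac{\sqrt{292 - -8} \cdot \frac{1}{493} + 329 \cdot \frac{1}{178}}{5} = - \frac{\sqrt{292 + 8} \cdot \frac{1}{493} + \frac{329}{178}}{5} = - \frac{\sqrt{300} \cdot \frac{1}{493} + \frac{329}{178}}{5} = - \frac{10 \sqrt{3} \cdot \frac{1}{493} + \frac{329}{178}}{5} = - \frac{\frac{10 \sqrt{3}}{493} + \frac{329}{178}}{5} = - \frac{\frac{329}{178} + \frac{10 \sqrt{3}}{493}}{5} = - \frac{329}{890} - \frac{2 \sqrt{3}}{493} \approx -0.37669$)
$T c = 16 \left(- \frac{329}{890} - \frac{2 \sqrt{3}}{493}\right) = - \frac{2632}{445} - \frac{32 \sqrt{3}}{493}$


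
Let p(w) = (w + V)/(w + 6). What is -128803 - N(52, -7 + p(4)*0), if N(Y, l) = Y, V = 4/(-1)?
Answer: -128855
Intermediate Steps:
V = -4 (V = 4*(-1) = -4)
p(w) = (-4 + w)/(6 + w) (p(w) = (w - 4)/(w + 6) = (-4 + w)/(6 + w))
-128803 - N(52, -7 + p(4)*0) = -128803 - 1*52 = -128803 - 52 = -128855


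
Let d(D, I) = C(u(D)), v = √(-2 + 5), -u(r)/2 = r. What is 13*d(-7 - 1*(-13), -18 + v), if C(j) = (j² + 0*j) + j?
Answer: 1716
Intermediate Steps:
u(r) = -2*r
v = √3 ≈ 1.7320
C(j) = j + j² (C(j) = (j² + 0) + j = j² + j = j + j²)
d(D, I) = -2*D*(1 - 2*D) (d(D, I) = (-2*D)*(1 - 2*D) = -2*D*(1 - 2*D))
13*d(-7 - 1*(-13), -18 + v) = 13*(2*(-7 - 1*(-13))*(-1 + 2*(-7 - 1*(-13)))) = 13*(2*(-7 + 13)*(-1 + 2*(-7 + 13))) = 13*(2*6*(-1 + 2*6)) = 13*(2*6*(-1 + 12)) = 13*(2*6*11) = 13*132 = 1716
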